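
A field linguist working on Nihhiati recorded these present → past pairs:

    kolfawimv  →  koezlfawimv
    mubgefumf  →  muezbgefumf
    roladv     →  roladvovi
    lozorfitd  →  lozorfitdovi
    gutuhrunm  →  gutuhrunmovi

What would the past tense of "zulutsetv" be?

zulutsetvovi

kolfawimv and roladv both end in -v yet inflect differently (koezlfawimv, roladvovi), so the final letter is not what conditions the rule; the second-to-last letter is.
"zulutsetv" has second-to-last letter 't'. The one such stem in the data (lozorfitd → lozorfitdovi) adds -ovi, so the same rule applies.
So zulutsetv → zulutsetvovi.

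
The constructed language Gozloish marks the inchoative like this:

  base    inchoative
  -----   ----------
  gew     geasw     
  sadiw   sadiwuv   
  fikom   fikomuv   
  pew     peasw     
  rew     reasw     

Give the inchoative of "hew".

sadiw and gew both end in -w yet inflect differently (sadiwuv, geasw), so the final letter is not what conditions the rule; the number of vowels is.
"hew" has 1 vowel. The stems with 1 vowel (gew → geasw, pew → peasw, rew → reasw) insert -as- after the first vowel.
The other pattern: stems with 2 vowels add -uv.
So hew → heasw.

heasw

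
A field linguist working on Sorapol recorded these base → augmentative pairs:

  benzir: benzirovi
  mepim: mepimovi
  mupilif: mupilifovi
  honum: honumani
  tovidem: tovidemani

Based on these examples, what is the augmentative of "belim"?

belimovi

mepim and honum both end in -m yet inflect differently (mepimovi, honumani), so the final letter is not what conditions the rule; the last vowel is.
"belim" has last vowel 'i'. The stems whose last vowel is 'i' (benzir → benzirovi, mepim → mepimovi, mupilif → mupilifovi) add -ovi.
So belim → belimovi.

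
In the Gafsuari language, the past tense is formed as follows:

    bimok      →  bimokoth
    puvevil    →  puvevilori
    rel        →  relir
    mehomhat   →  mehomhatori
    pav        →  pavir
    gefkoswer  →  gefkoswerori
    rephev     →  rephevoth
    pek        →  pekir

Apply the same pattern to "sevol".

sevoloth

"sevol" has 2 vowels. The stems with 2 vowels (rephev → rephevoth, bimok → bimokoth) add -oth.
So sevol → sevoloth.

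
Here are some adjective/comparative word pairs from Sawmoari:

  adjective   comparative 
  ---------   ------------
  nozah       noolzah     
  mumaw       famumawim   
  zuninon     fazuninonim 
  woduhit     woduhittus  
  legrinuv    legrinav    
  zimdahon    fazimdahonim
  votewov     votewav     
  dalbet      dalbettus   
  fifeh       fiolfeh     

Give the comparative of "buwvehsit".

buwvehsittus

fifeh and dalbet both have last vowel 'e' yet inflect differently (fiolfeh, dalbettus), so the last vowel is not what conditions the rule; the final letter is.
"buwvehsit" ends in -t. The stems ending in -t (dalbet → dalbettus, woduhit → woduhittus) double the final consonant and add -us.
The other patterns: stems ending in -h insert -ol- after the first vowel; stems ending in -v change the last vowel to 'a'; stems ending in -n or -w add fa- … -im around the stem.
So buwvehsit → buwvehsittus.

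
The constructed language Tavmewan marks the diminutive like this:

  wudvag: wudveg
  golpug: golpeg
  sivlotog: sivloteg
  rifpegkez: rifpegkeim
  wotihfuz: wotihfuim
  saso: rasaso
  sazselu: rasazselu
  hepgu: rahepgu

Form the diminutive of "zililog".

zilileg

golpug and wotihfuz both have last vowel 'u' yet inflect differently (golpeg, wotihfuim), so the last vowel is not what conditions the rule; the final letter is.
"zililog" ends in -g. The stems ending in -g (wudvag → wudveg, golpug → golpeg, sivlotog → sivloteg) change the last vowel to 'e'.
The other patterns: stems ending in -z drop the final letter and add -im; stems ending in -o or -u add the prefix ra-.
So zililog → zilileg.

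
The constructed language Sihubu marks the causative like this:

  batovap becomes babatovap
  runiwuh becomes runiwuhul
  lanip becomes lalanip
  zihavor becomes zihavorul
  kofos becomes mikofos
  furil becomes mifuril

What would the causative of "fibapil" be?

furil and lanip both have last vowel 'i' yet inflect differently (mifuril, lalanip), so the last vowel is not what conditions the rule; the final letter is.
"fibapil" ends in -l. The one such stem in the data (furil → mifuril) adds the prefix mi-, so the same rule applies.
So fibapil → mifibapil.

mifibapil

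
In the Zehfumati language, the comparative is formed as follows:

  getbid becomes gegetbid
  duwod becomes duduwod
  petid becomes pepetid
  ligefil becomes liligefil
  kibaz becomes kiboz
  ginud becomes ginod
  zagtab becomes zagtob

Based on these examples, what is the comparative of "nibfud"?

getbid and ginud both end in -d yet inflect differently (gegetbid, ginod), so the final letter is not what conditions the rule; the last vowel is.
"nibfud" has last vowel 'u'. The one such stem in the data (ginud → ginod) changes the last vowel to 'o' (as do kibaz, zagtab), so the same rule applies.
The other pattern: stems whose last vowel is 'i' or 'o' repeat the first consonant+vowel as a prefix.
So nibfud → nibfod.

nibfod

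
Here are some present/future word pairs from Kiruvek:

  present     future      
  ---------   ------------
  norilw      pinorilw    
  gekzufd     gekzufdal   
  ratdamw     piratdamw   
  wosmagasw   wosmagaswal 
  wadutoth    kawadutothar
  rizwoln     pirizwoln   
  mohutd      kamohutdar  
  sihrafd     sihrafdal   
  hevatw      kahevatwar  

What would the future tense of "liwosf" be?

liwosfal

hevatw and ratdamw both end in -w yet inflect differently (kahevatwar, piratdamw), so the final letter is not what conditions the rule; the second-to-last letter is.
"liwosf" has second-to-last letter 's'. The one such stem in the data (wosmagasw → wosmagaswal) adds -al, so the same rule applies.
So liwosf → liwosfal.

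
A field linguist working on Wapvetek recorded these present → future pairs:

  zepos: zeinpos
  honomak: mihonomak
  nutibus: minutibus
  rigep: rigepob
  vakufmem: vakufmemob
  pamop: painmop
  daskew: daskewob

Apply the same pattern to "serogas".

"serogas" has last vowel 'a'. The one such stem in the data (honomak → mihonomak) adds the prefix mi-, so the same rule applies.
The other patterns: stems whose last vowel is 'o' insert -in- after the first vowel; stems whose last vowel is 'e' add -ob.
So serogas → miserogas.

miserogas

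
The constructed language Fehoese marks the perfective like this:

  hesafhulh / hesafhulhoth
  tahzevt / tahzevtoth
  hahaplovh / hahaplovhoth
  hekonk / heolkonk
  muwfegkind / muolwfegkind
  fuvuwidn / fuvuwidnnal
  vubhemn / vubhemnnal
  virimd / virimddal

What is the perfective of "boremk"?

boremkkal

muwfegkind and virimd both end in -d yet inflect differently (muolwfegkind, virimddal), so the final letter is not what conditions the rule; the second-to-last letter is.
"boremk" has second-to-last letter 'm'. The stems whose second-to-last letter is 'm' (vubhemn → vubhemnnal, virimd → virimddal) double the final consonant and add -al.
The other patterns: stems whose second-to-last letter is 'l' or 'v' add -oth; stems whose second-to-last letter is 'n' insert -ol- after the first vowel.
So boremk → boremkkal.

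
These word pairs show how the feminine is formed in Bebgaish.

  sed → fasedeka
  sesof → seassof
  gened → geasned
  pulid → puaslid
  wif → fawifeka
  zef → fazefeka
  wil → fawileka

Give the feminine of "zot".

sed and pulid both end in -d yet inflect differently (fasedeka, puaslid), so the final letter is not what conditions the rule; the number of vowels is.
"zot" has 1 vowel. The stems with 1 vowel (zef → fazefeka, sed → fasedeka, wif → fawifeka) add fa- … -eka around the stem.
So zot → fazoteka.

fazoteka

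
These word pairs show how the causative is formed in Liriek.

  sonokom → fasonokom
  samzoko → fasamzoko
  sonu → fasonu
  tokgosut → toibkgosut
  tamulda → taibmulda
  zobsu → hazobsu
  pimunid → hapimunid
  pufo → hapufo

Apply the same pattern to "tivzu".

sonu and zobsu both end in -u yet inflect differently (fasonu, hazobsu), so the final letter is not what conditions the rule; the first letter is.
"tivzu" begins with t-. The stems beginning with t- (tokgosut → toibkgosut, tamulda → taibmulda) insert -ib- after the first vowel.
So tivzu → tiibvzu.

tiibvzu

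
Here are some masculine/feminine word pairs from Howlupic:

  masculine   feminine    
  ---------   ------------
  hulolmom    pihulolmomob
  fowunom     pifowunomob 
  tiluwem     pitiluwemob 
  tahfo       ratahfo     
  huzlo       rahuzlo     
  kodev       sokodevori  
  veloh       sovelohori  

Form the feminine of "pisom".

hulolmom and tahfo both have last vowel 'o' yet inflect differently (pihulolmomob, ratahfo), so the last vowel is not what conditions the rule; the final letter is.
"pisom" ends in -m. The stems ending in -m (hulolmom → pihulolmomob, fowunom → pifowunomob, tiluwem → pitiluwemob) add pi- … -ob around the stem.
The other patterns: stems ending in -o add the prefix ra-; stems ending in -h or -v add so- … -ori around the stem.
So pisom → pipisomob.

pipisomob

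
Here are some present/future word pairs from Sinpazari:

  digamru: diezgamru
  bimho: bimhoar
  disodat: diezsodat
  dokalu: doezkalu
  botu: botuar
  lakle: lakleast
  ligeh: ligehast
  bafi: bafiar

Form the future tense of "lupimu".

"lupimu" begins with l-. The stems beginning with l- (lakle → lakleast, ligeh → ligehast) add -ast.
So lupimu → lupimuast.

lupimuast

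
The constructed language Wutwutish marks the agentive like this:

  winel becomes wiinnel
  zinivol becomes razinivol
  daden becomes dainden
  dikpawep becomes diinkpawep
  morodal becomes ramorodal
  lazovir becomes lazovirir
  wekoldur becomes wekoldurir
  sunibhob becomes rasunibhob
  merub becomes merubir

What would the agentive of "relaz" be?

winel and zinivol both end in -l yet inflect differently (wiinnel, razinivol), so the final letter is not what conditions the rule; the last vowel is.
"relaz" has last vowel 'a'. The one such stem in the data (morodal → ramorodal) adds the prefix ra-, so the same rule applies.
The other patterns: stems whose last vowel is 'e' insert -in- after the first vowel; stems whose last vowel is 'i' or 'u' add -ir.
So relaz → rarelaz.

rarelaz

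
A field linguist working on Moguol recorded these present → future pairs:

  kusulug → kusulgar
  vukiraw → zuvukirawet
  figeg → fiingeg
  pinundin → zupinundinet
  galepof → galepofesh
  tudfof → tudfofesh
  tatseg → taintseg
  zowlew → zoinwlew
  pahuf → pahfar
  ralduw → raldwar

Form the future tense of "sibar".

galepof and pahuf both end in -f yet inflect differently (galepofesh, pahfar), so the final letter is not what conditions the rule; the last vowel is.
"sibar" has last vowel 'a'. The one such stem in the data (vukiraw → zuvukirawet) adds zu- … -et around the stem, so the same rule applies.
So sibar → zusibaret.

zusibaret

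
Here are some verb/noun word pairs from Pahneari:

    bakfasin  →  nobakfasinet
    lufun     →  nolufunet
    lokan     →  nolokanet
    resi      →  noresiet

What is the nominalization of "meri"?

Every pair shown (bakfasin → nobakfasinet, lufun → nolufunet, lokan → nolokanet, …) follows the same rule: add no- … -et around the stem.
So meri → nomeriet.

nomeriet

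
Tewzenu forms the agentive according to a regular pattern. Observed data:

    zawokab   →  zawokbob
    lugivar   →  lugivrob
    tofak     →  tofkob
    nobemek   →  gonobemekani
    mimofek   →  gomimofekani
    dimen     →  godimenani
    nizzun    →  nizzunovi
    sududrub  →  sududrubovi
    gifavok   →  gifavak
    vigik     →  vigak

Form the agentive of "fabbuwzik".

fabbuwzak

"fabbuwzik" has last vowel 'i'. The one such stem in the data (vigik → vigak) changes the last vowel to 'a' (as does gifavok), so the same rule applies.
So fabbuwzik → fabbuwzak.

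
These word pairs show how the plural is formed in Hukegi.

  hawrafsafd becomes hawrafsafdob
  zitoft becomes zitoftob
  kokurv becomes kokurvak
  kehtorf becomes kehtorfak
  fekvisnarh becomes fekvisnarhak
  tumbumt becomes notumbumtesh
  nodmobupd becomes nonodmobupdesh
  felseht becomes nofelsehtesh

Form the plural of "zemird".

"zemird" has second-to-last letter 'r'. The stems whose second-to-last letter is 'r' (kokurv → kokurvak, kehtorf → kehtorfak, fekvisnarh → fekvisnarhak) add -ak.
So zemird → zemirdak.

zemirdak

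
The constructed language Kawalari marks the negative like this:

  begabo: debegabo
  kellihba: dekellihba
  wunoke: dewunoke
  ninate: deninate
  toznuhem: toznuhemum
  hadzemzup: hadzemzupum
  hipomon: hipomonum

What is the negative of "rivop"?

wunoke and toznuhem both have last vowel 'e' yet inflect differently (dewunoke, toznuhemum), so the last vowel is not what conditions the rule; whether the stem ends in a vowel or a consonant is.
"rivop" ends in a consonant. The stems ending in a consonant (toznuhem → toznuhemum, hadzemzup → hadzemzupum, hipomon → hipomonum) add -um.
So rivop → rivopum.

rivopum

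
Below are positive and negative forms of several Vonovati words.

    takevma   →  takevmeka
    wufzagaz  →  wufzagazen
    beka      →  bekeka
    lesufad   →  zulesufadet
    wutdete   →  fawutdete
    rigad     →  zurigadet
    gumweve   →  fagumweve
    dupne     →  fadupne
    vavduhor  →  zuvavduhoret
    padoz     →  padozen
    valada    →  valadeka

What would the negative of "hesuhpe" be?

fahesuhpe

"hesuhpe" ends in -e. The stems ending in -e (gumweve → fagumweve, wutdete → fawutdete, dupne → fadupne) add the prefix fa-.
The other patterns: stems ending in -z add -en; stems ending in -a drop the final letter and add -eka; stems ending in -d or -r add zu- … -et around the stem.
So hesuhpe → fahesuhpe.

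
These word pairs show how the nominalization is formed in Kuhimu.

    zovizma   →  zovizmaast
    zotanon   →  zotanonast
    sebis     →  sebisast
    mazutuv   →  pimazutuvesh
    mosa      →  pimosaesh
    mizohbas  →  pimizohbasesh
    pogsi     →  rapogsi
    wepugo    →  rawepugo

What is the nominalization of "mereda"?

pimeredaesh

"mereda" begins with m-. The stems beginning with m- (mazutuv → pimazutuvesh, mosa → pimosaesh, mizohbas → pimizohbasesh) add pi- … -esh around the stem.
So mereda → pimeredaesh.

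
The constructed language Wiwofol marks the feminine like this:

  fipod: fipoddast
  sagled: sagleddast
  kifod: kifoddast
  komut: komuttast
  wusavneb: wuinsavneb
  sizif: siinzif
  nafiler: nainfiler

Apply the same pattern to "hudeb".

huindeb

sagled and wusavneb both have last vowel 'e' yet inflect differently (sagleddast, wuinsavneb), so the last vowel is not what conditions the rule; the final letter is.
"hudeb" ends in -b. The one such stem in the data (wusavneb → wuinsavneb) inserts -in- after the first vowel (as do sizif, nafiler), so the same rule applies.
The other pattern: stems ending in -d or -t double the final consonant and add -ast.
So hudeb → huindeb.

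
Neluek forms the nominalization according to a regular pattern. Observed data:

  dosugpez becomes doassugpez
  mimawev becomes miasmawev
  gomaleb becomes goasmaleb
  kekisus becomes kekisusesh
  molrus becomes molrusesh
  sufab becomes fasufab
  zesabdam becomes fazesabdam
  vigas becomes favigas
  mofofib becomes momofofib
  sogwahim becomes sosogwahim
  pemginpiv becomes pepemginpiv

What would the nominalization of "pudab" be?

gomaleb and sufab both end in -b yet inflect differently (goasmaleb, fasufab), so the final letter is not what conditions the rule; the last vowel is.
"pudab" has last vowel 'a'. The stems whose last vowel is 'a' (sufab → fasufab, zesabdam → fazesabdam, vigas → favigas) add the prefix fa-.
The other patterns: stems whose last vowel is 'e' insert -as- after the first vowel; stems whose last vowel is 'u' add -esh; stems whose last vowel is 'i' repeat the first consonant+vowel as a prefix.
So pudab → fapudab.

fapudab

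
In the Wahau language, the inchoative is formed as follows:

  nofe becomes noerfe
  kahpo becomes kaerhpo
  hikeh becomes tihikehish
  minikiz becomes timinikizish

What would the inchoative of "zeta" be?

"zeta" ends in a vowel. The stems ending in a vowel (nofe → noerfe, kahpo → kaerhpo) insert -er- after the first vowel.
The other pattern: stems ending in a consonant add ti- … -ish around the stem.
So zeta → zeerta.

zeerta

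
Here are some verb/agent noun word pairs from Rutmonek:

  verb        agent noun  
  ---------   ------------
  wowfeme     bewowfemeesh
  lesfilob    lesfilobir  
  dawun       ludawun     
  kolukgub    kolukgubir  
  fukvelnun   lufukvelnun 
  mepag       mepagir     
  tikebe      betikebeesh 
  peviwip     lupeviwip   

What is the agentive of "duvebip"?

luduvebip

kolukgub and dawun both have last vowel 'u' yet inflect differently (kolukgubir, ludawun), so the last vowel is not what conditions the rule; the final letter is.
"duvebip" ends in -p. The one such stem in the data (peviwip → lupeviwip) adds the prefix lu-, so the same rule applies.
So duvebip → luduvebip.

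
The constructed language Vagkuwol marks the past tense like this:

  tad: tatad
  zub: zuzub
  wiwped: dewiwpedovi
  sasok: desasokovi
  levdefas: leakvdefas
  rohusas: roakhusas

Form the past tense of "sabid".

tad and wiwped both end in -d yet inflect differently (tatad, dewiwpedovi), so the final letter is not what conditions the rule; the number of vowels is.
"sabid" has 2 vowels. The stems with 2 vowels (wiwped → dewiwpedovi, sasok → desasokovi) add de- … -ovi around the stem.
So sabid → desabidovi.

desabidovi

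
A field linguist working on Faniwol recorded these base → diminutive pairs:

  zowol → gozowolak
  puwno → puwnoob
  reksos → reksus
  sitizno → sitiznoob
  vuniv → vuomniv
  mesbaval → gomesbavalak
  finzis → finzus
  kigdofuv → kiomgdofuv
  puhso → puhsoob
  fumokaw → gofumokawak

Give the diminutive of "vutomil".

govutomilak

"vutomil" ends in -l. The stems ending in -l (zowol → gozowolak, mesbaval → gomesbavalak) add go- … -ak around the stem.
So vutomil → govutomilak.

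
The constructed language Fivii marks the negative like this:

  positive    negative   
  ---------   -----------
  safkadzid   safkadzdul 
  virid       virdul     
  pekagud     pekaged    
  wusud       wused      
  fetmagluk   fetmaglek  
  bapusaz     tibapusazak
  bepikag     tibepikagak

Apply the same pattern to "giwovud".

safkadzid and pekagud both end in -d yet inflect differently (safkadzdul, pekaged), so the final letter is not what conditions the rule; the last vowel is.
"giwovud" has last vowel 'u'. The stems whose last vowel is 'u' (pekagud → pekaged, wusud → wused, fetmagluk → fetmaglek) change the last vowel to 'e'.
The other patterns: stems whose last vowel is 'i' delete the last vowel and add -ul; stems whose last vowel is 'a' add ti- … -ak around the stem.
So giwovud → giwoved.

giwoved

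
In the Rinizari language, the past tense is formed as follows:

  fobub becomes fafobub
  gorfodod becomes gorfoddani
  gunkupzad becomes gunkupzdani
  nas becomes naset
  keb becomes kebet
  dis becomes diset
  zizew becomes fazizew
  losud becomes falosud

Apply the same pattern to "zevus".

fazevus

keb and fobub both end in -b yet inflect differently (kebet, fafobub), so the final letter is not what conditions the rule; the number of vowels is.
"zevus" has 2 vowels. The stems with 2 vowels (fobub → fafobub, losud → falosud, zizew → fazizew) add the prefix fa-.
The other patterns: stems with 1 vowel add -et; stems with 3 vowels delete the last vowel and add -ani.
So zevus → fazevus.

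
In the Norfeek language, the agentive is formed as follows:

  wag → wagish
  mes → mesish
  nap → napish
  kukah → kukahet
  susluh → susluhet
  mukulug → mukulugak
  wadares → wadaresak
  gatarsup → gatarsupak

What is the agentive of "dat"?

wag and mukulug both end in -g yet inflect differently (wagish, mukulugak), so the final letter is not what conditions the rule; the number of vowels is.
"dat" has 1 vowel. The stems with 1 vowel (wag → wagish, mes → mesish, nap → napish) add -ish.
The other patterns: stems with 2 vowels add -et; stems with 3 vowels add -ak.
So dat → datish.

datish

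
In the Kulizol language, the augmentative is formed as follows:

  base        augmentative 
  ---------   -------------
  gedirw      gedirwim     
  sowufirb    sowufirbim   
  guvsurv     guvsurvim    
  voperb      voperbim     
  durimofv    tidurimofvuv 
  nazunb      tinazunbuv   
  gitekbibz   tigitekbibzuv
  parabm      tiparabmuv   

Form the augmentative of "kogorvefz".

tikogorvefzuv

guvsurv and durimofv both end in -v yet inflect differently (guvsurvim, tidurimofvuv), so the final letter is not what conditions the rule; the second-to-last letter is.
"kogorvefz" has second-to-last letter 'f'. The one such stem in the data (durimofv → tidurimofvuv) adds ti- … -uv around the stem, so the same rule applies.
So kogorvefz → tikogorvefzuv.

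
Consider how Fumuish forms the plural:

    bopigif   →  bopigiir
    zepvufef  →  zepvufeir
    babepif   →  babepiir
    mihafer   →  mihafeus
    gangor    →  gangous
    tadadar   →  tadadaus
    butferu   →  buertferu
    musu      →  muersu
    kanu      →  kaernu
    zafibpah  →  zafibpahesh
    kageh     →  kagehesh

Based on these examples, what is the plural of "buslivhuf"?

zepvufef and mihafer both have last vowel 'e' yet inflect differently (zepvufeir, mihafeus), so the last vowel is not what conditions the rule; the final letter is.
"buslivhuf" ends in -f. The stems ending in -f (bopigif → bopigiir, zepvufef → zepvufeir, babepif → babepiir) drop the final letter and add -ir.
So buslivhuf → buslivhuir.

buslivhuir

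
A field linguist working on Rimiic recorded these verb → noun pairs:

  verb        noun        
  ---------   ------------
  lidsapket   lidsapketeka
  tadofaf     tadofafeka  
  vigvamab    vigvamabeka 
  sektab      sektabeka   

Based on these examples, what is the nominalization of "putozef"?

putozefeka

Every pair shown (lidsapket → lidsapketeka, tadofaf → tadofafeka, vigvamab → vigvamabeka, …) follows the same rule: add -eka.
So putozef → putozefeka.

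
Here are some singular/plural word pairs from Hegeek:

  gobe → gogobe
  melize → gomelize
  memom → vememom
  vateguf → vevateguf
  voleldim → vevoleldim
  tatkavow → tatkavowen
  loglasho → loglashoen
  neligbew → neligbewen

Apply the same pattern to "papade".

memom and tatkavow both have last vowel 'o' yet inflect differently (vememom, tatkavowen), so the last vowel is not what conditions the rule; the final letter is.
"papade" ends in -e. The stems ending in -e (gobe → gogobe, melize → gomelize) add the prefix go-.
The other patterns: stems ending in -f or -m add the prefix ve-; stems ending in -o or -w add -en.
So papade → gopapade.

gopapade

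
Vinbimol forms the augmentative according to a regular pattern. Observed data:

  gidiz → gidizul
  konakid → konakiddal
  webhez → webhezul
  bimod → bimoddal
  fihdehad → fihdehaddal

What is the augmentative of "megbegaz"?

"megbegaz" ends in -z. The stems ending in -z (webhez → webhezul, gidiz → gidizul) add -ul.
The other pattern: stems ending in -d double the final consonant and add -al.
So megbegaz → megbegazul.

megbegazul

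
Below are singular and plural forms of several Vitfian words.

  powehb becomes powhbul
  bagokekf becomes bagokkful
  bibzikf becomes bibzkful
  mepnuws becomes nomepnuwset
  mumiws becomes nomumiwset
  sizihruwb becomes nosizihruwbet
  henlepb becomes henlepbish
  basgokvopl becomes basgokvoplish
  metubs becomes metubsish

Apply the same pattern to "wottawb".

nowottawbet

powehb and sizihruwb both end in -b yet inflect differently (powhbul, nosizihruwbet), so the final letter is not what conditions the rule; the second-to-last letter is.
"wottawb" has second-to-last letter 'w'. The stems whose second-to-last letter is 'w' (mepnuws → nomepnuwset, mumiws → nomumiwset, sizihruwb → nosizihruwbet) add no- … -et around the stem.
So wottawb → nowottawbet.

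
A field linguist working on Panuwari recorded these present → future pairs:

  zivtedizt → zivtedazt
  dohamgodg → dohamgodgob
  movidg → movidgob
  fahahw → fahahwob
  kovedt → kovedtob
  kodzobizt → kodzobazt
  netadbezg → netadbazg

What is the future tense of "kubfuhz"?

kubfuhzob

"kubfuhz" has second-to-last letter 'h'. The one such stem in the data (fahahw → fahahwob) adds -ob, so the same rule applies.
The other pattern: stems whose second-to-last letter is 'z' change the last vowel to 'a'.
So kubfuhz → kubfuhzob.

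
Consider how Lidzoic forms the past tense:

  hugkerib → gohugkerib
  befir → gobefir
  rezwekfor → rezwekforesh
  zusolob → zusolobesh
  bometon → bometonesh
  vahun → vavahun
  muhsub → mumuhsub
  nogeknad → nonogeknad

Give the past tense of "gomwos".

gomwosesh

"gomwos" has last vowel 'o'. The stems whose last vowel is 'o' (rezwekfor → rezwekforesh, zusolob → zusolobesh, bometon → bometonesh) add -esh.
The other patterns: stems whose last vowel is 'i' add the prefix go-; stems whose last vowel is 'a' or 'u' repeat the first consonant+vowel as a prefix.
So gomwos → gomwosesh.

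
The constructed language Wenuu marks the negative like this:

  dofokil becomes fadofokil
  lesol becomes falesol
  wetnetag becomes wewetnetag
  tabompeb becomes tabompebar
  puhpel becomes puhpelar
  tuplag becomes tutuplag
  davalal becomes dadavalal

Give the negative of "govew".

govewar

puhpel and davalal both end in -l yet inflect differently (puhpelar, dadavalal), so the final letter is not what conditions the rule; the last vowel is.
"govew" has last vowel 'e'. The stems whose last vowel is 'e' (tabompeb → tabompebar, puhpel → puhpelar) add -ar.
The other patterns: stems whose last vowel is 'a' repeat the first consonant+vowel as a prefix; stems whose last vowel is 'i' or 'o' add the prefix fa-.
So govew → govewar.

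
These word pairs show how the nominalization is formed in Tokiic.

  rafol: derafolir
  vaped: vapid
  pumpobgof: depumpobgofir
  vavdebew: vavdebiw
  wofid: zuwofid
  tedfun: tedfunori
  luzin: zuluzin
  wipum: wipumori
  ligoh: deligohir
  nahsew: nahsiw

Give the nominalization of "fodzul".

fodzulori

"fodzul" has last vowel 'u'. The stems whose last vowel is 'u' (wipum → wipumori, tedfun → tedfunori) add -ori.
So fodzul → fodzulori.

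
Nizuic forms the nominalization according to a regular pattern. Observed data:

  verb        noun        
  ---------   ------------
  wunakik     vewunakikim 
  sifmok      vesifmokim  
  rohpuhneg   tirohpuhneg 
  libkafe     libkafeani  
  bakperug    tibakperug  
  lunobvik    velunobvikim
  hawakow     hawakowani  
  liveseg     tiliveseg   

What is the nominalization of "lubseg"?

sifmok and hawakow both have last vowel 'o' yet inflect differently (vesifmokim, hawakowani), so the last vowel is not what conditions the rule; the final letter is.
"lubseg" ends in -g. The stems ending in -g (bakperug → tibakperug, rohpuhneg → tirohpuhneg, liveseg → tiliveseg) add the prefix ti-.
The other patterns: stems ending in -k add ve- … -im around the stem; stems ending in -e or -w add -ani.
So lubseg → tilubseg.

tilubseg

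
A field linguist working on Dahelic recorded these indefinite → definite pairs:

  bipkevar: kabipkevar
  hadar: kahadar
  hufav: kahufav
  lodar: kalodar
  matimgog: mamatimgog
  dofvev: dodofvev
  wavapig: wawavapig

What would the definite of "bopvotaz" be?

kabopvotaz

hufav and dofvev both end in -v yet inflect differently (kahufav, dodofvev), so the final letter is not what conditions the rule; the last vowel is.
"bopvotaz" has last vowel 'a'. The stems whose last vowel is 'a' (bipkevar → kabipkevar, hadar → kahadar, hufav → kahufav) add the prefix ka-.
The other pattern: stems whose last vowel is 'e', 'i' or 'o' repeat the first consonant+vowel as a prefix.
So bopvotaz → kabopvotaz.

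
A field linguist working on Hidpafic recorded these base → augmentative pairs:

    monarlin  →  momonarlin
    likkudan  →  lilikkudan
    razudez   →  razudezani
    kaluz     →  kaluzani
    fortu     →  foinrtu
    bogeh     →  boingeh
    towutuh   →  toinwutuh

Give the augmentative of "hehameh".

heinhameh

"hehameh" ends in -h. The stems ending in -h (bogeh → boingeh, towutuh → toinwutuh) insert -in- after the first vowel.
The other patterns: stems ending in -n repeat the first consonant+vowel as a prefix; stems ending in -z add -ani.
So hehameh → heinhameh.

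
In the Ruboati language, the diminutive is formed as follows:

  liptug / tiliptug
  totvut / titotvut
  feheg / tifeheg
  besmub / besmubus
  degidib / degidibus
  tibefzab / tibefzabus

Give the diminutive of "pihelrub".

pihelrubus

liptug and besmub both have last vowel 'u' yet inflect differently (tiliptug, besmubus), so the last vowel is not what conditions the rule; the final letter is.
"pihelrub" ends in -b. The stems ending in -b (besmub → besmubus, degidib → degidibus, tibefzab → tibefzabus) add -us.
So pihelrub → pihelrubus.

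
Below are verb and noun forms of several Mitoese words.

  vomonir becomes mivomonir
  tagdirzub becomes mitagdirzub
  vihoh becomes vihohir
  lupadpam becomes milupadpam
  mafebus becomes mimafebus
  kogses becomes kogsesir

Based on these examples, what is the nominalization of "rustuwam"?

mirustuwam

mafebus and kogses both end in -s yet inflect differently (mimafebus, kogsesir), so the final letter is not what conditions the rule; the number of vowels is.
"rustuwam" has 3 vowels. The stems with 3 vowels (tagdirzub → mitagdirzub, mafebus → mimafebus, lupadpam → milupadpam) add the prefix mi-.
So rustuwam → mirustuwam.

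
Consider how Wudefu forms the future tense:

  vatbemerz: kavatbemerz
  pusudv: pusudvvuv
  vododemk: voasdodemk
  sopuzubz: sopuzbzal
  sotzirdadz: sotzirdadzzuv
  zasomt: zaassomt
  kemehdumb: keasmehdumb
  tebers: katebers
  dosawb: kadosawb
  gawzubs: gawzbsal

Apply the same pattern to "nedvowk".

sopuzubz and sotzirdadz both end in -z yet inflect differently (sopuzbzal, sotzirdadzzuv), so the final letter is not what conditions the rule; the second-to-last letter is.
"nedvowk" has second-to-last letter 'w'. The one such stem in the data (dosawb → kadosawb) adds the prefix ka-, so the same rule applies.
The other patterns: stems whose second-to-last letter is 'm' insert -as- after the first vowel; stems whose second-to-last letter is 'b' delete the last vowel and add -al; stems whose second-to-last letter is 'd' double the final consonant and add -uv.
So nedvowk → kanedvowk.

kanedvowk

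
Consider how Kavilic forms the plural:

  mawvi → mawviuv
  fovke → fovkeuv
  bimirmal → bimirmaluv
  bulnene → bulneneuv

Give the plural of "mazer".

Every pair shown (mawvi → mawviuv, fovke → fovkeuv, bimirmal → bimirmaluv, …) follows the same rule: add -uv.
So mazer → mazeruv.

mazeruv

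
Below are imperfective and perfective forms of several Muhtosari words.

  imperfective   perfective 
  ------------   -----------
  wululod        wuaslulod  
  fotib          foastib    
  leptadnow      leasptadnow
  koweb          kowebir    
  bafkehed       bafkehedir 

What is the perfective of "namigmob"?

naasmigmob

koweb and fotib both end in -b yet inflect differently (kowebir, foastib), so the final letter is not what conditions the rule; the last vowel is.
"namigmob" has last vowel 'o'. The stems whose last vowel is 'o' (wululod → wuaslulod, leptadnow → leasptadnow) insert -as- after the first vowel.
So namigmob → naasmigmob.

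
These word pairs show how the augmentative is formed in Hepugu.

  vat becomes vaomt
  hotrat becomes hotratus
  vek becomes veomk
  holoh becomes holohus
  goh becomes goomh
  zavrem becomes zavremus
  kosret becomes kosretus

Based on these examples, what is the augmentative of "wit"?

wiomt

"wit" has 1 vowel. The stems with 1 vowel (vek → veomk, vat → vaomt, goh → goomh) insert -om- after the first vowel.
The other pattern: stems with 2 vowels add -us.
So wit → wiomt.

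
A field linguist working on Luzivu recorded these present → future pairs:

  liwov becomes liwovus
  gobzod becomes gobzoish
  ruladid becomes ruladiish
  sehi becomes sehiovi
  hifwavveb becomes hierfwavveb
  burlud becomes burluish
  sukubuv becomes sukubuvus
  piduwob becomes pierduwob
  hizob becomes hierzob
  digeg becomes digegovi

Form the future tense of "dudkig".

dudkigovi

"dudkig" ends in -g. The one such stem in the data (digeg → digegovi) adds -ovi, so the same rule applies.
So dudkig → dudkigovi.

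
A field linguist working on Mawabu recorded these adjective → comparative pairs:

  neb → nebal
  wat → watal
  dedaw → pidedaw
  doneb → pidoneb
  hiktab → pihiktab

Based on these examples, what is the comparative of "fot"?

neb and doneb both end in -b yet inflect differently (nebal, pidoneb), so the final letter is not what conditions the rule; the number of vowels is.
"fot" has 1 vowel. The stems with 1 vowel (neb → nebal, wat → watal) add -al.
The other pattern: stems with 2 vowels add the prefix pi-.
So fot → fotal.

fotal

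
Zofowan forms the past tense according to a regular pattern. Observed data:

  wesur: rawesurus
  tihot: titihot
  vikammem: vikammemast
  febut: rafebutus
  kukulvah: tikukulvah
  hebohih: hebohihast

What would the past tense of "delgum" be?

radelgumus

"delgum" has last vowel 'u'. The stems whose last vowel is 'u' (wesur → rawesurus, febut → rafebutus) add ra- … -us around the stem.
The other patterns: stems whose last vowel is 'e' or 'i' add -ast; stems whose last vowel is 'a' or 'o' add the prefix ti-.
So delgum → radelgumus.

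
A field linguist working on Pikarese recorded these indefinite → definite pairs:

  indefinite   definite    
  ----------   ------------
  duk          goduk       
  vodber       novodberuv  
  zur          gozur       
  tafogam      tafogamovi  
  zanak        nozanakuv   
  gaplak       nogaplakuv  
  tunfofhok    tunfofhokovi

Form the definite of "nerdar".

nonerdaruv

"nerdar" has 2 vowels. The stems with 2 vowels (vodber → novodberuv, gaplak → nogaplakuv, zanak → nozanakuv) add no- … -uv around the stem.
So nerdar → nonerdaruv.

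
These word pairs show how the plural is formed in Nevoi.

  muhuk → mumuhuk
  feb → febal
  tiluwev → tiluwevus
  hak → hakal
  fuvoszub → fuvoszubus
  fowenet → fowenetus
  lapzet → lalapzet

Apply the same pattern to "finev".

fifinev

hak and muhuk both end in -k yet inflect differently (hakal, mumuhuk), so the final letter is not what conditions the rule; the number of vowels is.
"finev" has 2 vowels. The stems with 2 vowels (muhuk → mumuhuk, lapzet → lalapzet) repeat the first consonant+vowel as a prefix.
So finev → fifinev.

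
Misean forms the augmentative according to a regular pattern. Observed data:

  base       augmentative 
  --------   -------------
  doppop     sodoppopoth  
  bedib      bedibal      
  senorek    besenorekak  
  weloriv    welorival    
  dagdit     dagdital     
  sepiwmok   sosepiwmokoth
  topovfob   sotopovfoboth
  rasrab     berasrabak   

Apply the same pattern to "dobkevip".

"dobkevip" has last vowel 'i'. The stems whose last vowel is 'i' (weloriv → welorival, bedib → bedibal, dagdit → dagdital) add -al.
The other patterns: stems whose last vowel is 'o' add so- … -oth around the stem; stems whose last vowel is 'a' or 'e' add be- … -ak around the stem.
So dobkevip → dobkevipal.

dobkevipal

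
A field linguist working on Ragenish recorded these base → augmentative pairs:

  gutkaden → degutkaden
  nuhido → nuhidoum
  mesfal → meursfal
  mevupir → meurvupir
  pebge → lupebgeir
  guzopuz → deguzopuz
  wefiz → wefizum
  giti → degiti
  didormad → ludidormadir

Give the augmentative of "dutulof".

ludutulofir

"dutulof" begins with d-. The one such stem in the data (didormad → ludidormadir) adds lu- … -ir around the stem, so the same rule applies.
So dutulof → ludutulofir.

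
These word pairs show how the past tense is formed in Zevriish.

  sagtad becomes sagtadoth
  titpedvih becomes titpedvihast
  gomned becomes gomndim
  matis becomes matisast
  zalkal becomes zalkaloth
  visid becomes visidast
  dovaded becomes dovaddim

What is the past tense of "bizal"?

bizaloth

gomned and sagtad both end in -d yet inflect differently (gomndim, sagtadoth), so the final letter is not what conditions the rule; the last vowel is.
"bizal" has last vowel 'a'. The stems whose last vowel is 'a' (zalkal → zalkaloth, sagtad → sagtadoth) add -oth.
The other patterns: stems whose last vowel is 'e' delete the last vowel and add -im; stems whose last vowel is 'i' add -ast.
So bizal → bizaloth.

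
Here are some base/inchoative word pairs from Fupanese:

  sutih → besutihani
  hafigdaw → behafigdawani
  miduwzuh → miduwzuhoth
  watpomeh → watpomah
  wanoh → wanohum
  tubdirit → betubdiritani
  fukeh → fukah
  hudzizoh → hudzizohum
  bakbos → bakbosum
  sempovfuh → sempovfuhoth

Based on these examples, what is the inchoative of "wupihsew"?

watpomeh and miduwzuh both end in -h yet inflect differently (watpomah, miduwzuhoth), so the final letter is not what conditions the rule; the last vowel is.
"wupihsew" has last vowel 'e'. The stems whose last vowel is 'e' (watpomeh → watpomah, fukeh → fukah) change the last vowel to 'a'.
So wupihsew → wupihsaw.

wupihsaw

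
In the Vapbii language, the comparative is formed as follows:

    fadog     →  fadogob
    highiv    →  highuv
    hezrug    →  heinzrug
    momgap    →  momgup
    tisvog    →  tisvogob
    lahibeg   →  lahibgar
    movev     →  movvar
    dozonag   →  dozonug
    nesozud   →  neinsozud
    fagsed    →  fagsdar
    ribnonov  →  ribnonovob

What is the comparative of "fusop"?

fusopob

fagsed and nesozud both end in -d yet inflect differently (fagsdar, neinsozud), so the final letter is not what conditions the rule; the last vowel is.
"fusop" has last vowel 'o'. The stems whose last vowel is 'o' (ribnonov → ribnonovob, fadog → fadogob, tisvog → tisvogob) add -ob.
The other patterns: stems whose last vowel is 'e' delete the last vowel and add -ar; stems whose last vowel is 'u' insert -in- after the first vowel; stems whose last vowel is 'a' or 'i' change the last vowel to 'u'.
So fusop → fusopob.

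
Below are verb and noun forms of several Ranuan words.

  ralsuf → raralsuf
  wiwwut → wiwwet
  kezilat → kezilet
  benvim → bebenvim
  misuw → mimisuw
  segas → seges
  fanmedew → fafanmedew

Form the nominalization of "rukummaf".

rurukummaf

"rukummaf" ends in -f. The one such stem in the data (ralsuf → raralsuf) repeats the first consonant+vowel as a prefix (as do fanmedew, misuw), so the same rule applies.
So rukummaf → rurukummaf.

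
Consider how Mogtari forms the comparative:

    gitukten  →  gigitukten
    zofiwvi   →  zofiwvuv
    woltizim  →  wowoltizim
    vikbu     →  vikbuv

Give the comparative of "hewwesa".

hewwesuv

zofiwvi and woltizim both have last vowel 'i' yet inflect differently (zofiwvuv, wowoltizim), so the last vowel is not what conditions the rule; whether the stem ends in a vowel or a consonant is.
"hewwesa" ends in a vowel. The stems ending in a vowel (zofiwvi → zofiwvuv, vikbu → vikbuv) drop the final letter and add -uv.
The other pattern: stems ending in a consonant repeat the first consonant+vowel as a prefix.
So hewwesa → hewwesuv.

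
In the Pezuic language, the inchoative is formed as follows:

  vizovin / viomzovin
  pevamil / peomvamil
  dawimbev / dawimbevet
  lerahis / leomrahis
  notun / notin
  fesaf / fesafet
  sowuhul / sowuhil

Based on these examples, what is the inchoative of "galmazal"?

sowuhul and pevamil both end in -l yet inflect differently (sowuhil, peomvamil), so the final letter is not what conditions the rule; the last vowel is.
"galmazal" has last vowel 'a'. The one such stem in the data (fesaf → fesafet) adds -et, so the same rule applies.
The other patterns: stems whose last vowel is 'u' change the last vowel to 'i'; stems whose last vowel is 'i' insert -om- after the first vowel.
So galmazal → galmazalet.

galmazalet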